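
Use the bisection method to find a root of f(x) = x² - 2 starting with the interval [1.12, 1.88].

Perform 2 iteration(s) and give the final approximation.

f(x) = x² - 2
Initial interval: [1.12, 1.88]

Iteration 1:
  c_1 = (1.120000 + 1.880000)/2 = 1.500000
  f(c_1) = f(1.500000) = 0.250000
  f(a) × f(c) < 0, new interval: [1.120000, 1.500000]
Iteration 2:
  c_2 = (1.120000 + 1.500000)/2 = 1.310000
  f(c_2) = f(1.310000) = -0.283900
  f(a) × f(c) ≥ 0, new interval: [1.310000, 1.500000]

After 2 iteration(s), the approximation is c_2 = 1.310000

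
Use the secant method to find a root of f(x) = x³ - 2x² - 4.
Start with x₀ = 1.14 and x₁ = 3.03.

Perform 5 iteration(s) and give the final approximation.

f(x) = x³ - 2x² - 4
x₀ = 1.14, x₁ = 3.03

Secant formula: x_{n+1} = x_n - f(x_n)(x_n - x_{n-1})/(f(x_n) - f(x_{n-1}))

Iteration 1:
  f(1.140000) = -5.117656
  f(3.030000) = 5.456327
  x_2 = 3.030000 - 5.456327×(3.030000 - 1.140000)/(5.456327 - (-5.117656))
       = 2.054733
Iteration 2:
  f(3.030000) = 5.456327
  f(2.054733) = -3.768922
  x_3 = 2.054733 - (-3.768922)×(2.054733 - 3.030000)/(-3.768922 - 5.456327)
       = 2.453173
Iteration 3:
  f(2.054733) = -3.768922
  f(2.453173) = -1.272782
  x_4 = 2.453173 - (-1.272782)×(2.453173 - 2.054733)/(-1.272782 - (-3.768922))
       = 2.656337
Iteration 4:
  f(2.453173) = -1.272782
  f(2.656337) = 0.631198
  x_5 = 2.656337 - 0.631198×(2.656337 - 2.453173)/(0.631198 - (-1.272782))
       = 2.588985
Iteration 5:
  f(2.656337) = 0.631198
  f(2.588985) = -0.052126
  x_6 = 2.588985 - (-0.052126)×(2.588985 - 2.656337)/(-0.052126 - 0.631198)
       = 2.594123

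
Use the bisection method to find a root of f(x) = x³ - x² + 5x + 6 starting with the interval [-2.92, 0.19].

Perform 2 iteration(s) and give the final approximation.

f(x) = x³ - x² + 5x + 6
Initial interval: [-2.92, 0.19]

Iteration 1:
  c_1 = (-2.920000 + 0.190000)/2 = -1.365000
  f(c_1) = f(-1.365000) = -5.231527
  f(a) × f(c) ≥ 0, new interval: [-1.365000, 0.190000]
Iteration 2:
  c_2 = (-1.365000 + 0.190000)/2 = -0.587500
  f(c_2) = f(-0.587500) = 2.514564
  f(a) × f(c) < 0, new interval: [-1.365000, -0.587500]

After 2 iteration(s), the approximation is c_2 = -0.587500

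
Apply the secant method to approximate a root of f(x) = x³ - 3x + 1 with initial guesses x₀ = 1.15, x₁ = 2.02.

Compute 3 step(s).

f(x) = x³ - 3x + 1
x₀ = 1.15, x₁ = 2.02

Secant formula: x_{n+1} = x_n - f(x_n)(x_n - x_{n-1})/(f(x_n) - f(x_{n-1}))

Iteration 1:
  f(1.150000) = -0.929125
  f(2.020000) = 3.182408
  x_2 = 2.020000 - 3.182408×(2.020000 - 1.150000)/(3.182408 - (-0.929125))
       = 1.346603
Iteration 2:
  f(2.020000) = 3.182408
  f(1.346603) = -0.597961
  x_3 = 1.346603 - (-0.597961)×(1.346603 - 2.020000)/(-0.597961 - 3.182408)
       = 1.453118
Iteration 3:
  f(1.346603) = -0.597961
  f(1.453118) = -0.291021
  x_4 = 1.453118 - (-0.291021)×(1.453118 - 1.346603)/(-0.291021 - (-0.597961))
       = 1.554108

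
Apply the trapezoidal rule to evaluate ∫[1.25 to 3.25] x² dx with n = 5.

f(x) = x²
a = 1.25, b = 3.25, n = 5
h = (b - a)/n = 0.400000

Trapezoidal rule: (h/2)[f(x₀) + 2f(x₁) + 2f(x₂) + ... + f(xₙ)]

x_0 = 1.2500, f(x_0) = 1.562500, coefficient = 1
x_1 = 1.6500, f(x_1) = 2.722500, coefficient = 2
x_2 = 2.0500, f(x_2) = 4.202500, coefficient = 2
x_3 = 2.4500, f(x_3) = 6.002500, coefficient = 2
x_4 = 2.8500, f(x_4) = 8.122500, coefficient = 2
x_5 = 3.2500, f(x_5) = 10.562500, coefficient = 1

I ≈ (0.400000/2) × 54.225000 = 10.845000
Exact value: 10.791667
Error: 0.053333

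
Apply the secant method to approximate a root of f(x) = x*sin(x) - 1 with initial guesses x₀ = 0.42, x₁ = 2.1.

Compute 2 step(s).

f(x) = x*sin(x) - 1
x₀ = 0.42, x₁ = 2.1

Secant formula: x_{n+1} = x_n - f(x_n)(x_n - x_{n-1})/(f(x_n) - f(x_{n-1}))

Iteration 1:
  f(0.420000) = -0.828741
  f(2.100000) = 0.812740
  x_2 = 2.100000 - 0.812740×(2.100000 - 0.420000)/(0.812740 - (-0.828741))
       = 1.268188
Iteration 2:
  f(2.100000) = 0.812740
  f(1.268188) = 0.210565
  x_3 = 1.268188 - 0.210565×(1.268188 - 2.100000)/(0.210565 - 0.812740)
       = 0.977325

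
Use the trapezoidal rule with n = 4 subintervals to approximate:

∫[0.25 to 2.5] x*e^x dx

f(x) = x*e^x
a = 0.25, b = 2.5, n = 4
h = (b - a)/n = 0.562500

Trapezoidal rule: (h/2)[f(x₀) + 2f(x₁) + 2f(x₂) + ... + f(xₙ)]

x_0 = 0.2500, f(x_0) = 0.321006, coefficient = 1
x_1 = 0.8125, f(x_1) = 1.830997, coefficient = 2
x_2 = 1.3750, f(x_2) = 5.438230, coefficient = 2
x_3 = 1.9375, f(x_3) = 13.448916, coefficient = 2
x_4 = 2.5000, f(x_4) = 30.456235, coefficient = 1

I ≈ (0.562500/2) × 72.213528 = 20.310055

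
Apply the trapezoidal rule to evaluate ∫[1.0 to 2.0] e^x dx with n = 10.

f(x) = e^x
a = 1.0, b = 2.0, n = 10
h = (b - a)/n = 0.100000

Trapezoidal rule: (h/2)[f(x₀) + 2f(x₁) + 2f(x₂) + ... + f(xₙ)]

x_0 = 1.0000, f(x_0) = 2.718282, coefficient = 1
x_1 = 1.1000, f(x_1) = 3.004166, coefficient = 2
x_2 = 1.2000, f(x_2) = 3.320117, coefficient = 2
x_3 = 1.3000, f(x_3) = 3.669297, coefficient = 2
x_4 = 1.4000, f(x_4) = 4.055200, coefficient = 2
x_5 = 1.5000, f(x_5) = 4.481689, coefficient = 2
x_6 = 1.6000, f(x_6) = 4.953032, coefficient = 2
x_7 = 1.7000, f(x_7) = 5.473947, coefficient = 2
x_8 = 1.8000, f(x_8) = 6.049647, coefficient = 2
x_9 = 1.9000, f(x_9) = 6.685894, coefficient = 2
x_10 = 2.0000, f(x_10) = 7.389056, coefficient = 1

I ≈ (0.100000/2) × 93.493319 = 4.674666
Exact value: 4.670774
Error: 0.003892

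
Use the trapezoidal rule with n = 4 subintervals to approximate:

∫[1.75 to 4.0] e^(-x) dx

f(x) = e^(-x)
a = 1.75, b = 4.0, n = 4
h = (b - a)/n = 0.562500

Trapezoidal rule: (h/2)[f(x₀) + 2f(x₁) + 2f(x₂) + ... + f(xₙ)]

x_0 = 1.7500, f(x_0) = 0.173774, coefficient = 1
x_1 = 2.3125, f(x_1) = 0.099013, coefficient = 2
x_2 = 2.8750, f(x_2) = 0.056416, coefficient = 2
x_3 = 3.4375, f(x_3) = 0.032145, coefficient = 2
x_4 = 4.0000, f(x_4) = 0.018316, coefficient = 1

I ≈ (0.562500/2) × 0.567239 = 0.159536
Exact value: 0.155458
Error: 0.004078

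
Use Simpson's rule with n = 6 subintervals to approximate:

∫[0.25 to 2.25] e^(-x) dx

f(x) = e^(-x)
a = 0.25, b = 2.25, n = 6
h = (b - a)/n = 0.333333

Simpson's rule: (h/3)[f(x₀) + 4f(x₁) + 2f(x₂) + ... + f(xₙ)]

x_0 = 0.2500, f(x_0) = 0.778801, coefficient = 1
x_1 = 0.5833, f(x_1) = 0.558035, coefficient = 4
x_2 = 0.9167, f(x_2) = 0.399850, coefficient = 2
x_3 = 1.2500, f(x_3) = 0.286505, coefficient = 4
x_4 = 1.5833, f(x_4) = 0.205290, coefficient = 2
x_5 = 1.9167, f(x_5) = 0.147096, coefficient = 4
x_6 = 2.2500, f(x_6) = 0.105399, coefficient = 1

I ≈ (0.333333/3) × 6.061024 = 0.673447
Exact value: 0.673402
Error: 0.000046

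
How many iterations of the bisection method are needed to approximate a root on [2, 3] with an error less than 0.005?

We need (b-a)/2^n ≤ 0.005
(3 - 2)/2^n ≤ 0.005
1/2^n ≤ 0.005
2^n ≥ 200
n ≥ log₂(200) = 7.64
n ≥ 8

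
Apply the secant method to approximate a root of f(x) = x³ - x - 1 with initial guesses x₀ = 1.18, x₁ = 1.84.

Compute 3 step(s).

f(x) = x³ - x - 1
x₀ = 1.18, x₁ = 1.84

Secant formula: x_{n+1} = x_n - f(x_n)(x_n - x_{n-1})/(f(x_n) - f(x_{n-1}))

Iteration 1:
  f(1.180000) = -0.536968
  f(1.840000) = 3.389504
  x_2 = 1.840000 - 3.389504×(1.840000 - 1.180000)/(3.389504 - (-0.536968))
       = 1.270259
Iteration 2:
  f(1.840000) = 3.389504
  f(1.270259) = -0.220623
  x_3 = 1.270259 - (-0.220623)×(1.270259 - 1.840000)/(-0.220623 - 3.389504)
       = 1.305077
Iteration 3:
  f(1.270259) = -0.220623
  f(1.305077) = -0.082236
  x_4 = 1.305077 - (-0.082236)×(1.305077 - 1.270259)/(-0.082236 - (-0.220623))
       = 1.325768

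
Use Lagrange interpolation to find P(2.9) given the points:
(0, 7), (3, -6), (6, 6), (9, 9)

Lagrange interpolation formula:
P(x) = Σ yᵢ × Lᵢ(x)
where Lᵢ(x) = Π_{j≠i} (x - xⱼ)/(xᵢ - xⱼ)

L_0(2.9) = (2.9 - 3)/(0 - 3) × (2.9 - 6)/(0 - 6) × (2.9 - 9)/(0 - 9) = 0.011673
L_1(2.9) = (2.9 - 0)/(3 - 0) × (2.9 - 6)/(3 - 6) × (2.9 - 9)/(3 - 9) = 1.015537
L_2(2.9) = (2.9 - 0)/(6 - 0) × (2.9 - 3)/(6 - 3) × (2.9 - 9)/(6 - 9) = -0.032759
L_3(2.9) = (2.9 - 0)/(9 - 0) × (2.9 - 3)/(9 - 3) × (2.9 - 6)/(9 - 6) = 0.005549

P(2.9) = 7×L_0(2.9) + (-6)×L_1(2.9) + 6×L_2(2.9) + 9×L_3(2.9)
P(2.9) = -6.158123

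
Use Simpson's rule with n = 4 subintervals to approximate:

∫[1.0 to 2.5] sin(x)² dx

f(x) = sin(x)²
a = 1.0, b = 2.5, n = 4
h = (b - a)/n = 0.375000

Simpson's rule: (h/3)[f(x₀) + 4f(x₁) + 2f(x₂) + ... + f(xₙ)]

x_0 = 1.0000, f(x_0) = 0.708073, coefficient = 1
x_1 = 1.3750, f(x_1) = 0.962151, coefficient = 4
x_2 = 1.7500, f(x_2) = 0.968228, coefficient = 2
x_3 = 2.1250, f(x_3) = 0.723044, coefficient = 4
x_4 = 2.5000, f(x_4) = 0.358169, coefficient = 1

I ≈ (0.375000/3) × 9.743479 = 1.217935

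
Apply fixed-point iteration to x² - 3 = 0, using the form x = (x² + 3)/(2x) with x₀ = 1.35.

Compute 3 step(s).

Equation: x² - 3 = 0
Fixed-point form: x = (x² + 3)/(2x)
x₀ = 1.35

x_1 = g(1.350000) = 1.786111
x_2 = g(1.786111) = 1.732869
x_3 = g(1.732869) = 1.732051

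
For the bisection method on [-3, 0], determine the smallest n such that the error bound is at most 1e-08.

We need (b-a)/2^n ≤ 1e-08
(0 - (-3))/2^n ≤ 1e-08
3/2^n ≤ 1e-08
2^n ≥ 300000000
n ≥ log₂(300000000) = 28.16
n ≥ 29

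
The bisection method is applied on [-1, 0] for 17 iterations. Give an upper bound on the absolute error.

Bisection error bound: |error| ≤ (b-a)/2^n
|error| ≤ (0 - (-1))/2^17 = 1/2^17
|error| ≤ 0.0000076294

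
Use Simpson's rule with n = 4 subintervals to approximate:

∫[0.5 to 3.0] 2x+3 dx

f(x) = 2x+3
a = 0.5, b = 3.0, n = 4
h = (b - a)/n = 0.625000

Simpson's rule: (h/3)[f(x₀) + 4f(x₁) + 2f(x₂) + ... + f(xₙ)]

x_0 = 0.5000, f(x_0) = 4.000000, coefficient = 1
x_1 = 1.1250, f(x_1) = 5.250000, coefficient = 4
x_2 = 1.7500, f(x_2) = 6.500000, coefficient = 2
x_3 = 2.3750, f(x_3) = 7.750000, coefficient = 4
x_4 = 3.0000, f(x_4) = 9.000000, coefficient = 1

I ≈ (0.625000/3) × 78.000000 = 16.250000
Exact value: 16.250000
Error: 0.000000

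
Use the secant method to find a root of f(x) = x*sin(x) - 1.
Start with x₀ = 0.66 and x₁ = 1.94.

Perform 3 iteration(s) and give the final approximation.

f(x) = x*sin(x) - 1
x₀ = 0.66, x₁ = 1.94

Secant formula: x_{n+1} = x_n - f(x_n)(x_n - x_{n-1})/(f(x_n) - f(x_{n-1}))

Iteration 1:
  f(0.660000) = -0.595343
  f(1.940000) = 0.809273
  x_2 = 1.940000 - 0.809273×(1.940000 - 0.660000)/(0.809273 - (-0.595343))
       = 1.202525
Iteration 2:
  f(1.940000) = 0.809273
  f(1.202525) = 0.121897
  x_3 = 1.202525 - 0.121897×(1.202525 - 1.940000)/(0.121897 - 0.809273)
       = 1.071744
Iteration 3:
  f(1.202525) = 0.121897
  f(1.071744) = -0.058970
  x_4 = 1.071744 - (-0.058970)×(1.071744 - 1.202525)/(-0.058970 - 0.121897)
       = 1.114384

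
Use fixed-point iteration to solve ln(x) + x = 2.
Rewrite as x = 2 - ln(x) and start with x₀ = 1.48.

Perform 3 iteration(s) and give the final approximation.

Equation: ln(x) + x = 2
Fixed-point form: x = 2 - ln(x)
x₀ = 1.48

x_1 = g(1.480000) = 1.607958
x_2 = g(1.607958) = 1.525035
x_3 = g(1.525035) = 1.577983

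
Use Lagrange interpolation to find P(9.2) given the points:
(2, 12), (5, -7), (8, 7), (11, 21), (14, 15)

Lagrange interpolation formula:
P(x) = Σ yᵢ × Lᵢ(x)
where Lᵢ(x) = Π_{j≠i} (x - xⱼ)/(xᵢ - xⱼ)

L_0(9.2) = (9.2 - 5)/(2 - 5) × (9.2 - 8)/(2 - 8) × (9.2 - 11)/(2 - 11) × (9.2 - 14)/(2 - 14) = 0.022400
L_1(9.2) = (9.2 - 2)/(5 - 2) × (9.2 - 8)/(5 - 8) × (9.2 - 11)/(5 - 11) × (9.2 - 14)/(5 - 14) = -0.153600
L_2(9.2) = (9.2 - 2)/(8 - 2) × (9.2 - 5)/(8 - 5) × (9.2 - 11)/(8 - 11) × (9.2 - 14)/(8 - 14) = 0.806400
L_3(9.2) = (9.2 - 2)/(11 - 2) × (9.2 - 5)/(11 - 5) × (9.2 - 8)/(11 - 8) × (9.2 - 14)/(11 - 14) = 0.358400
L_4(9.2) = (9.2 - 2)/(14 - 2) × (9.2 - 5)/(14 - 5) × (9.2 - 8)/(14 - 8) × (9.2 - 11)/(14 - 11) = -0.033600

P(9.2) = 12×L_0(9.2) + (-7)×L_1(9.2) + 7×L_2(9.2) + 21×L_3(9.2) + 15×L_4(9.2)
P(9.2) = 14.011200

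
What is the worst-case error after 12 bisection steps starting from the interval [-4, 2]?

Bisection error bound: |error| ≤ (b-a)/2^n
|error| ≤ (2 - (-4))/2^12 = 6/2^12
|error| ≤ 0.0014648438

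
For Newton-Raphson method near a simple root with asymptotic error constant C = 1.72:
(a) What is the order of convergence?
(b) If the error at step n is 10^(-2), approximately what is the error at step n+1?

(a) Newton-Raphson has quadratic (order 2) convergence near simple roots.
    This means |e_{n+1}| ≈ C|e_n|².

(b) With |e_n| = 10^(-2) and C = 1.72:
    |e_{n+1}| ≈ 1.72 × (10^(-2))² = 1.72 × 10^(-4)

(a) 2 (quadratic); (b) |e_{n+1}| ≈ 1.720e-04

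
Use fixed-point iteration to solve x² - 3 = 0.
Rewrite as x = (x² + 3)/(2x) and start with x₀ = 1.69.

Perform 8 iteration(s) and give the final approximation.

Equation: x² - 3 = 0
Fixed-point form: x = (x² + 3)/(2x)
x₀ = 1.69

x_1 = g(1.690000) = 1.732574
x_2 = g(1.732574) = 1.732051
x_3 = g(1.732051) = 1.732051
x_4 = g(1.732051) = 1.732051
x_5 = g(1.732051) = 1.732051
x_6 = g(1.732051) = 1.732051
x_7 = g(1.732051) = 1.732051
x_8 = g(1.732051) = 1.732051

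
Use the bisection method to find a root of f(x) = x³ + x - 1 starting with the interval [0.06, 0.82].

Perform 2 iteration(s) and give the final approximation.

f(x) = x³ + x - 1
Initial interval: [0.06, 0.82]

Iteration 1:
  c_1 = (0.060000 + 0.820000)/2 = 0.440000
  f(c_1) = f(0.440000) = -0.474816
  f(a) × f(c) ≥ 0, new interval: [0.440000, 0.820000]
Iteration 2:
  c_2 = (0.440000 + 0.820000)/2 = 0.630000
  f(c_2) = f(0.630000) = -0.119953
  f(a) × f(c) ≥ 0, new interval: [0.630000, 0.820000]

After 2 iteration(s), the approximation is c_2 = 0.630000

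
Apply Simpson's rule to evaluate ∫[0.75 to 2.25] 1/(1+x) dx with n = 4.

f(x) = 1/(1+x)
a = 0.75, b = 2.25, n = 4
h = (b - a)/n = 0.375000

Simpson's rule: (h/3)[f(x₀) + 4f(x₁) + 2f(x₂) + ... + f(xₙ)]

x_0 = 0.7500, f(x_0) = 0.571429, coefficient = 1
x_1 = 1.1250, f(x_1) = 0.470588, coefficient = 4
x_2 = 1.5000, f(x_2) = 0.400000, coefficient = 2
x_3 = 1.8750, f(x_3) = 0.347826, coefficient = 4
x_4 = 2.2500, f(x_4) = 0.307692, coefficient = 1

I ≈ (0.375000/3) × 4.952778 = 0.619097
Exact value: 0.619039
Error: 0.000058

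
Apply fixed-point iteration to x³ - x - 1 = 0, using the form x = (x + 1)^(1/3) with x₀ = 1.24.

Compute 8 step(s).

Equation: x³ - x - 1 = 0
Fixed-point form: x = (x + 1)^(1/3)
x₀ = 1.24

x_1 = g(1.240000) = 1.308427
x_2 = g(1.308427) = 1.321616
x_3 = g(1.321616) = 1.324129
x_4 = g(1.324129) = 1.324606
x_5 = g(1.324606) = 1.324697
x_6 = g(1.324697) = 1.324714
x_7 = g(1.324714) = 1.324717
x_8 = g(1.324717) = 1.324718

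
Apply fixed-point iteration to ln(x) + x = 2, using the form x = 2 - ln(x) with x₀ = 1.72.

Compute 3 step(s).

Equation: ln(x) + x = 2
Fixed-point form: x = 2 - ln(x)
x₀ = 1.72

x_1 = g(1.720000) = 1.457676
x_2 = g(1.457676) = 1.623157
x_3 = g(1.623157) = 1.515627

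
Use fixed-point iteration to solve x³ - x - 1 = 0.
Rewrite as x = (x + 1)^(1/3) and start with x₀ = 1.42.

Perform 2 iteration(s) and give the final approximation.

Equation: x³ - x - 1 = 0
Fixed-point form: x = (x + 1)^(1/3)
x₀ = 1.42

x_1 = g(1.420000) = 1.342575
x_2 = g(1.342575) = 1.328101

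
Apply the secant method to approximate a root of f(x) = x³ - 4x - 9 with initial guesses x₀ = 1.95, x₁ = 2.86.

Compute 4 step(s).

f(x) = x³ - 4x - 9
x₀ = 1.95, x₁ = 2.86

Secant formula: x_{n+1} = x_n - f(x_n)(x_n - x_{n-1})/(f(x_n) - f(x_{n-1}))

Iteration 1:
  f(1.950000) = -9.385125
  f(2.860000) = 2.953656
  x_2 = 2.860000 - 2.953656×(2.860000 - 1.950000)/(2.953656 - (-9.385125))
       = 2.642164
Iteration 2:
  f(2.860000) = 2.953656
  f(2.642164) = -1.123623
  x_3 = 2.642164 - (-1.123623)×(2.642164 - 2.860000)/(-1.123623 - 2.953656)
       = 2.702196
Iteration 3:
  f(2.642164) = -1.123623
  f(2.702196) = -0.077722
  x_4 = 2.702196 - (-0.077722)×(2.702196 - 2.642164)/(-0.077722 - (-1.123623))
       = 2.706657
Iteration 4:
  f(2.702196) = -0.077722
  f(2.706657) = 0.002316
  x_5 = 2.706657 - 0.002316×(2.706657 - 2.702196)/(0.002316 - (-0.077722))
       = 2.706528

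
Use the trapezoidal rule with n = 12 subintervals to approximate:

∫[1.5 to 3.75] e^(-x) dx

f(x) = e^(-x)
a = 1.5, b = 3.75, n = 12
h = (b - a)/n = 0.187500

Trapezoidal rule: (h/2)[f(x₀) + 2f(x₁) + 2f(x₂) + ... + f(xₙ)]

x_0 = 1.5000, f(x_0) = 0.223130, coefficient = 1
x_1 = 1.6875, f(x_1) = 0.184981, coefficient = 2
x_2 = 1.8750, f(x_2) = 0.153355, coefficient = 2
x_3 = 2.0625, f(x_3) = 0.127136, coefficient = 2
x_4 = 2.2500, f(x_4) = 0.105399, coefficient = 2
x_5 = 2.4375, f(x_5) = 0.087379, coefficient = 2
x_6 = 2.6250, f(x_6) = 0.072440, coefficient = 2
x_7 = 2.8125, f(x_7) = 0.060055, coefficient = 2
x_8 = 3.0000, f(x_8) = 0.049787, coefficient = 2
x_9 = 3.1875, f(x_9) = 0.041275, coefficient = 2
x_10 = 3.3750, f(x_10) = 0.034218, coefficient = 2
x_11 = 3.5625, f(x_11) = 0.028368, coefficient = 2
x_12 = 3.7500, f(x_12) = 0.023518, coefficient = 1

I ≈ (0.187500/2) × 2.135433 = 0.200197
Exact value: 0.199612
Error: 0.000584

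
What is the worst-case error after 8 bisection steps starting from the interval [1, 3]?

Bisection error bound: |error| ≤ (b-a)/2^n
|error| ≤ (3 - 1)/2^8 = 2/2^8
|error| ≤ 0.0078125000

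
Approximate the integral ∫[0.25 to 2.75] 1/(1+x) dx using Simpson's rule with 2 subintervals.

f(x) = 1/(1+x)
a = 0.25, b = 2.75, n = 2
h = (b - a)/n = 1.250000

Simpson's rule: (h/3)[f(x₀) + 4f(x₁) + 2f(x₂) + ... + f(xₙ)]

x_0 = 0.2500, f(x_0) = 0.800000, coefficient = 1
x_1 = 1.5000, f(x_1) = 0.400000, coefficient = 4
x_2 = 2.7500, f(x_2) = 0.266667, coefficient = 1

I ≈ (1.250000/3) × 2.666667 = 1.111111
Exact value: 1.098612
Error: 0.012499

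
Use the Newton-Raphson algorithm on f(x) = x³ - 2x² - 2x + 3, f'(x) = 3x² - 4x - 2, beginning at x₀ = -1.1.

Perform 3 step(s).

f(x) = x³ - 2x² - 2x + 3
f'(x) = 3x² - 4x - 2
x₀ = -1.1

Newton-Raphson formula: x_{n+1} = x_n - f(x_n)/f'(x_n)

Iteration 1:
  f(-1.100000) = 1.449000
  f'(-1.100000) = 6.030000
  x_1 = -1.100000 - 1.449000/6.030000 = -1.340299
Iteration 2:
  f(-1.340299) = -0.319916
  f'(-1.340299) = 8.750394
  x_2 = -1.340299 - (-0.319916)/8.750394 = -1.303738
Iteration 3:
  f(-1.303738) = -0.007999
  f'(-1.303738) = 8.314155
  x_3 = -1.303738 - (-0.007999)/8.314155 = -1.302776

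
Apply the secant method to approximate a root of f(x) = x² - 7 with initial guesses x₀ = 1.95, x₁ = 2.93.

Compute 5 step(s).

f(x) = x² - 7
x₀ = 1.95, x₁ = 2.93

Secant formula: x_{n+1} = x_n - f(x_n)(x_n - x_{n-1})/(f(x_n) - f(x_{n-1}))

Iteration 1:
  f(1.950000) = -3.197500
  f(2.930000) = 1.584900
  x_2 = 2.930000 - 1.584900×(2.930000 - 1.950000)/(1.584900 - (-3.197500))
       = 2.605225
Iteration 2:
  f(2.930000) = 1.584900
  f(2.605225) = -0.212801
  x_3 = 2.605225 - (-0.212801)×(2.605225 - 2.930000)/(-0.212801 - 1.584900)
       = 2.643670
Iteration 3:
  f(2.605225) = -0.212801
  f(2.643670) = -0.011008
  x_4 = 2.643670 - (-0.011008)×(2.643670 - 2.605225)/(-0.011008 - (-0.212801))
       = 2.645767
Iteration 4:
  f(2.643670) = -0.011008
  f(2.645767) = 0.000085
  x_5 = 2.645767 - 0.000085×(2.645767 - 2.643670)/(0.000085 - (-0.011008))
       = 2.645751
Iteration 5:
  f(2.645767) = 0.000085
  f(2.645751) = 0.000000
  x_6 = 2.645751 - 0.000000×(2.645751 - 2.645767)/(0.000000 - 0.000085)
       = 2.645751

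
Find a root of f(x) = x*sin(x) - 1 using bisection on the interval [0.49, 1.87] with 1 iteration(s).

f(x) = x*sin(x) - 1
Initial interval: [0.49, 1.87]

Iteration 1:
  c_1 = (0.490000 + 1.870000)/2 = 1.180000
  f(c_1) = f(1.180000) = 0.091035
  f(a) × f(c) < 0, new interval: [0.490000, 1.180000]

After 1 iteration(s), the approximation is c_1 = 1.180000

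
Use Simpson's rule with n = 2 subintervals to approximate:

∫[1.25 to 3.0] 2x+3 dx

f(x) = 2x+3
a = 1.25, b = 3.0, n = 2
h = (b - a)/n = 0.875000

Simpson's rule: (h/3)[f(x₀) + 4f(x₁) + 2f(x₂) + ... + f(xₙ)]

x_0 = 1.2500, f(x_0) = 5.500000, coefficient = 1
x_1 = 2.1250, f(x_1) = 7.250000, coefficient = 4
x_2 = 3.0000, f(x_2) = 9.000000, coefficient = 1

I ≈ (0.875000/3) × 43.500000 = 12.687500
Exact value: 12.687500
Error: 0.000000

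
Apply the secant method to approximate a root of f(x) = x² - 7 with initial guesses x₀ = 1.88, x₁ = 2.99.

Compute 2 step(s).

f(x) = x² - 7
x₀ = 1.88, x₁ = 2.99

Secant formula: x_{n+1} = x_n - f(x_n)(x_n - x_{n-1})/(f(x_n) - f(x_{n-1}))

Iteration 1:
  f(1.880000) = -3.465600
  f(2.990000) = 1.940100
  x_2 = 2.990000 - 1.940100×(2.990000 - 1.880000)/(1.940100 - (-3.465600))
       = 2.591622
Iteration 2:
  f(2.990000) = 1.940100
  f(2.591622) = -0.283494
  x_3 = 2.591622 - (-0.283494)×(2.591622 - 2.990000)/(-0.283494 - 1.940100)
       = 2.642413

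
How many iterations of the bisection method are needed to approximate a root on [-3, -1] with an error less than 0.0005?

We need (b-a)/2^n ≤ 0.0005
(-1 - (-3))/2^n ≤ 0.0005
2/2^n ≤ 0.0005
2^n ≥ 4000
n ≥ log₂(4000) = 11.97
n ≥ 12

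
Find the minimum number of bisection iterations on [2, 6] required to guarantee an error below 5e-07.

We need (b-a)/2^n ≤ 5e-07
(6 - 2)/2^n ≤ 5e-07
4/2^n ≤ 5e-07
2^n ≥ 8000000
n ≥ log₂(8000000) = 22.93
n ≥ 23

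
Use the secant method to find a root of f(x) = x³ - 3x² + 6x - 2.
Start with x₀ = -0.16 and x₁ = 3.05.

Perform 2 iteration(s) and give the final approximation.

f(x) = x³ - 3x² + 6x - 2
x₀ = -0.16, x₁ = 3.05

Secant formula: x_{n+1} = x_n - f(x_n)(x_n - x_{n-1})/(f(x_n) - f(x_{n-1}))

Iteration 1:
  f(-0.160000) = -3.040896
  f(3.050000) = 16.765125
  x_2 = 3.050000 - 16.765125×(3.050000 - (-0.160000))/(16.765125 - (-3.040896))
       = 0.332844
Iteration 2:
  f(3.050000) = 16.765125
  f(0.332844) = -0.298418
  x_3 = 0.332844 - (-0.298418)×(0.332844 - 3.050000)/(-0.298418 - 16.765125)
       = 0.380363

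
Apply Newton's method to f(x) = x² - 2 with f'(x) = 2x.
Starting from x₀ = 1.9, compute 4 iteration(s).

f(x) = x² - 2
f'(x) = 2x
x₀ = 1.9

Newton-Raphson formula: x_{n+1} = x_n - f(x_n)/f'(x_n)

Iteration 1:
  f(1.900000) = 1.610000
  f'(1.900000) = 3.800000
  x_1 = 1.900000 - 1.610000/3.800000 = 1.476316
Iteration 2:
  f(1.476316) = 0.179508
  f'(1.476316) = 2.952632
  x_2 = 1.476316 - 0.179508/2.952632 = 1.415520
Iteration 3:
  f(1.415520) = 0.003696
  f'(1.415520) = 2.831039
  x_3 = 1.415520 - 0.003696/2.831039 = 1.414214
Iteration 4:
  f(1.414214) = 0.000002
  f'(1.414214) = 2.828428
  x_4 = 1.414214 - 0.000002/2.828428 = 1.414214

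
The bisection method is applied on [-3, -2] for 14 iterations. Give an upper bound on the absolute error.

Bisection error bound: |error| ≤ (b-a)/2^n
|error| ≤ (-2 - (-3))/2^14 = 1/2^14
|error| ≤ 0.0000610352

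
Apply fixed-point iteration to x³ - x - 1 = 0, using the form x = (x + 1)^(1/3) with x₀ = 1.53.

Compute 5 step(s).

Equation: x³ - x - 1 = 0
Fixed-point form: x = (x + 1)^(1/3)
x₀ = 1.53

x_1 = g(1.530000) = 1.362616
x_2 = g(1.362616) = 1.331878
x_3 = g(1.331878) = 1.326077
x_4 = g(1.326077) = 1.324976
x_5 = g(1.324976) = 1.324767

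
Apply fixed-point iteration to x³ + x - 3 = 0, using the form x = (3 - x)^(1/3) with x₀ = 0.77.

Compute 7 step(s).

Equation: x³ + x - 3 = 0
Fixed-point form: x = (3 - x)^(1/3)
x₀ = 0.77

x_1 = g(0.770000) = 1.306477
x_2 = g(1.306477) = 1.191966
x_3 = g(1.191966) = 1.218248
x_4 = g(1.218248) = 1.212316
x_5 = g(1.212316) = 1.213660
x_6 = g(1.213660) = 1.213356
x_7 = g(1.213356) = 1.213424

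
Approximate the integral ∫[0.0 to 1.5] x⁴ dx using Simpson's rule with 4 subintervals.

f(x) = x⁴
a = 0.0, b = 1.5, n = 4
h = (b - a)/n = 0.375000

Simpson's rule: (h/3)[f(x₀) + 4f(x₁) + 2f(x₂) + ... + f(xₙ)]

x_0 = 0.0000, f(x_0) = 0.000000, coefficient = 1
x_1 = 0.3750, f(x_1) = 0.019775, coefficient = 4
x_2 = 0.7500, f(x_2) = 0.316406, coefficient = 2
x_3 = 1.1250, f(x_3) = 1.601807, coefficient = 4
x_4 = 1.5000, f(x_4) = 5.062500, coefficient = 1

I ≈ (0.375000/3) × 12.181641 = 1.522705
Exact value: 1.518750
Error: 0.003955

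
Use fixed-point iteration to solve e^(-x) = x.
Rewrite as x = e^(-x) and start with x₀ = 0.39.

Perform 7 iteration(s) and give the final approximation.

Equation: e^(-x) = x
Fixed-point form: x = e^(-x)
x₀ = 0.39

x_1 = g(0.390000) = 0.677057
x_2 = g(0.677057) = 0.508110
x_3 = g(0.508110) = 0.601631
x_4 = g(0.601631) = 0.547917
x_5 = g(0.547917) = 0.578153
x_6 = g(0.578153) = 0.560934
x_7 = g(0.560934) = 0.570676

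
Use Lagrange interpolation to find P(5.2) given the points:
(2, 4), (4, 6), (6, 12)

Lagrange interpolation formula:
P(x) = Σ yᵢ × Lᵢ(x)
where Lᵢ(x) = Π_{j≠i} (x - xⱼ)/(xᵢ - xⱼ)

L_0(5.2) = (5.2 - 4)/(2 - 4) × (5.2 - 6)/(2 - 6) = -0.120000
L_1(5.2) = (5.2 - 2)/(4 - 2) × (5.2 - 6)/(4 - 6) = 0.640000
L_2(5.2) = (5.2 - 2)/(6 - 2) × (5.2 - 4)/(6 - 4) = 0.480000

P(5.2) = 4×L_0(5.2) + 6×L_1(5.2) + 12×L_2(5.2)
P(5.2) = 9.120000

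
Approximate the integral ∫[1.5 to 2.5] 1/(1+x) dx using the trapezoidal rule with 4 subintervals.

f(x) = 1/(1+x)
a = 1.5, b = 2.5, n = 4
h = (b - a)/n = 0.250000

Trapezoidal rule: (h/2)[f(x₀) + 2f(x₁) + 2f(x₂) + ... + f(xₙ)]

x_0 = 1.5000, f(x_0) = 0.400000, coefficient = 1
x_1 = 1.7500, f(x_1) = 0.363636, coefficient = 2
x_2 = 2.0000, f(x_2) = 0.333333, coefficient = 2
x_3 = 2.2500, f(x_3) = 0.307692, coefficient = 2
x_4 = 2.5000, f(x_4) = 0.285714, coefficient = 1

I ≈ (0.250000/2) × 2.695038 = 0.336880
Exact value: 0.336472
Error: 0.000408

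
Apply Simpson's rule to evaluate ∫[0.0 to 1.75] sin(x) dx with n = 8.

f(x) = sin(x)
a = 0.0, b = 1.75, n = 8
h = (b - a)/n = 0.218750

Simpson's rule: (h/3)[f(x₀) + 4f(x₁) + 2f(x₂) + ... + f(xₙ)]

x_0 = 0.0000, f(x_0) = 0.000000, coefficient = 1
x_1 = 0.2188, f(x_1) = 0.217010, coefficient = 4
x_2 = 0.4375, f(x_2) = 0.423676, coefficient = 2
x_3 = 0.6562, f(x_3) = 0.610150, coefficient = 4
x_4 = 0.8750, f(x_4) = 0.767544, coefficient = 2
x_5 = 1.0938, f(x_5) = 0.888355, coefficient = 4
x_6 = 1.3125, f(x_6) = 0.966827, coefficient = 2
x_7 = 1.5312, f(x_7) = 0.999218, coefficient = 4
x_8 = 1.7500, f(x_8) = 0.983986, coefficient = 1

I ≈ (0.218750/3) × 16.159010 = 1.178261
Exact value: 1.178246
Error: 0.000015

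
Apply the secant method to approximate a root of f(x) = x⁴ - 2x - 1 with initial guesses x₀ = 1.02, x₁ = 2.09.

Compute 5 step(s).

f(x) = x⁴ - 2x - 1
x₀ = 1.02, x₁ = 2.09

Secant formula: x_{n+1} = x_n - f(x_n)(x_n - x_{n-1})/(f(x_n) - f(x_{n-1}))

Iteration 1:
  f(1.020000) = -1.957568
  f(2.090000) = 13.900298
  x_2 = 2.090000 - 13.900298×(2.090000 - 1.020000)/(13.900298 - (-1.957568))
       = 1.152086
Iteration 2:
  f(2.090000) = 13.900298
  f(1.152086) = -1.542442
  x_3 = 1.152086 - (-1.542442)×(1.152086 - 2.090000)/(-1.542442 - 13.900298)
       = 1.245766
Iteration 3:
  f(1.152086) = -1.542442
  f(1.245766) = -1.083037
  x_4 = 1.245766 - (-1.083037)×(1.245766 - 1.152086)/(-1.083037 - (-1.542442))
       = 1.466615
Iteration 4:
  f(1.245766) = -1.083037
  f(1.466615) = 0.693393
  x_5 = 1.466615 - 0.693393×(1.466615 - 1.245766)/(0.693393 - (-1.083037))
       = 1.380411
Iteration 5:
  f(1.466615) = 0.693393
  f(1.380411) = -0.129761
  x_6 = 1.380411 - (-0.129761)×(1.380411 - 1.466615)/(-0.129761 - 0.693393)
       = 1.394000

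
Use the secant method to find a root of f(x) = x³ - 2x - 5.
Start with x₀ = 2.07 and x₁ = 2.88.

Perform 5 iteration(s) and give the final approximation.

f(x) = x³ - 2x - 5
x₀ = 2.07, x₁ = 2.88

Secant formula: x_{n+1} = x_n - f(x_n)(x_n - x_{n-1})/(f(x_n) - f(x_{n-1}))

Iteration 1:
  f(2.070000) = -0.270257
  f(2.880000) = 13.127872
  x_2 = 2.880000 - 13.127872×(2.880000 - 2.070000)/(13.127872 - (-0.270257))
       = 2.086339
Iteration 2:
  f(2.880000) = 13.127872
  f(2.086339) = -0.091243
  x_3 = 2.086339 - (-0.091243)×(2.086339 - 2.880000)/(-0.091243 - 13.127872)
       = 2.091817
Iteration 3:
  f(2.086339) = -0.091243
  f(2.091817) = -0.030476
  x_4 = 2.091817 - (-0.030476)×(2.091817 - 2.086339)/(-0.030476 - (-0.091243))
       = 2.094564
Iteration 4:
  f(2.091817) = -0.030476
  f(2.094564) = 0.000142
  x_5 = 2.094564 - 0.000142×(2.094564 - 2.091817)/(0.000142 - (-0.030476))
       = 2.094551
Iteration 5:
  f(2.094564) = 0.000142
  f(2.094551) = 0.000000
  x_6 = 2.094551 - 0.000000×(2.094551 - 2.094564)/(0.000000 - 0.000142)
       = 2.094551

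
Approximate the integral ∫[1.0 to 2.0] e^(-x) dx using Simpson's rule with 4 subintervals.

f(x) = e^(-x)
a = 1.0, b = 2.0, n = 4
h = (b - a)/n = 0.250000

Simpson's rule: (h/3)[f(x₀) + 4f(x₁) + 2f(x₂) + ... + f(xₙ)]

x_0 = 1.0000, f(x_0) = 0.367879, coefficient = 1
x_1 = 1.2500, f(x_1) = 0.286505, coefficient = 4
x_2 = 1.5000, f(x_2) = 0.223130, coefficient = 2
x_3 = 1.7500, f(x_3) = 0.173774, coefficient = 4
x_4 = 2.0000, f(x_4) = 0.135335, coefficient = 1

I ≈ (0.250000/3) × 2.790590 = 0.232549
Exact value: 0.232544
Error: 0.000005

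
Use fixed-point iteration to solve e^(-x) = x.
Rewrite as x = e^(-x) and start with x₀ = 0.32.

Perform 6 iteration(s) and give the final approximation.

Equation: e^(-x) = x
Fixed-point form: x = e^(-x)
x₀ = 0.32

x_1 = g(0.320000) = 0.726149
x_2 = g(0.726149) = 0.483768
x_3 = g(0.483768) = 0.616456
x_4 = g(0.616456) = 0.539854
x_5 = g(0.539854) = 0.582833
x_6 = g(0.582833) = 0.558314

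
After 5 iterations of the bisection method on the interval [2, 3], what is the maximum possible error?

Bisection error bound: |error| ≤ (b-a)/2^n
|error| ≤ (3 - 2)/2^5 = 1/2^5
|error| ≤ 0.0312500000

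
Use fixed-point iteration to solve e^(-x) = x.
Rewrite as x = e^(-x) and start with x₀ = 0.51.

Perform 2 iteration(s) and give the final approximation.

Equation: e^(-x) = x
Fixed-point form: x = e^(-x)
x₀ = 0.51

x_1 = g(0.510000) = 0.600496
x_2 = g(0.600496) = 0.548540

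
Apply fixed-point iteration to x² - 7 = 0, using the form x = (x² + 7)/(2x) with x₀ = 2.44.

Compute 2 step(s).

Equation: x² - 7 = 0
Fixed-point form: x = (x² + 7)/(2x)
x₀ = 2.44

x_1 = g(2.440000) = 2.654426
x_2 = g(2.654426) = 2.645765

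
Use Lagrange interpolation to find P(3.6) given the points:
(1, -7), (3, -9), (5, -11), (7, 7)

Lagrange interpolation formula:
P(x) = Σ yᵢ × Lᵢ(x)
where Lᵢ(x) = Π_{j≠i} (x - xⱼ)/(xᵢ - xⱼ)

L_0(3.6) = (3.6 - 3)/(1 - 3) × (3.6 - 5)/(1 - 5) × (3.6 - 7)/(1 - 7) = -0.059500
L_1(3.6) = (3.6 - 1)/(3 - 1) × (3.6 - 5)/(3 - 5) × (3.6 - 7)/(3 - 7) = 0.773500
L_2(3.6) = (3.6 - 1)/(5 - 1) × (3.6 - 3)/(5 - 3) × (3.6 - 7)/(5 - 7) = 0.331500
L_3(3.6) = (3.6 - 1)/(7 - 1) × (3.6 - 3)/(7 - 3) × (3.6 - 5)/(7 - 5) = -0.045500

P(3.6) = (-7)×L_0(3.6) + (-9)×L_1(3.6) + (-11)×L_2(3.6) + 7×L_3(3.6)
P(3.6) = -10.510000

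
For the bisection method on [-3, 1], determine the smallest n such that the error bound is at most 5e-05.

We need (b-a)/2^n ≤ 5e-05
(1 - (-3))/2^n ≤ 5e-05
4/2^n ≤ 5e-05
2^n ≥ 80000
n ≥ log₂(80000) = 16.29
n ≥ 17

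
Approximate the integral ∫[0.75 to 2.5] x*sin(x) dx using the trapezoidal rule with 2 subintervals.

f(x) = x*sin(x)
a = 0.75, b = 2.5, n = 2
h = (b - a)/n = 0.875000

Trapezoidal rule: (h/2)[f(x₀) + 2f(x₁) + 2f(x₂) + ... + f(xₙ)]

x_0 = 0.7500, f(x_0) = 0.511229, coefficient = 1
x_1 = 1.6250, f(x_1) = 1.622613, coefficient = 2
x_2 = 2.5000, f(x_2) = 1.496180, coefficient = 1

I ≈ (0.875000/2) × 5.252636 = 2.298028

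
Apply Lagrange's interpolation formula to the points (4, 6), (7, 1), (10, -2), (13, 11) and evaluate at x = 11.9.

Lagrange interpolation formula:
P(x) = Σ yᵢ × Lᵢ(x)
where Lᵢ(x) = Π_{j≠i} (x - xⱼ)/(xᵢ - xⱼ)

L_0(11.9) = (11.9 - 7)/(4 - 7) × (11.9 - 10)/(4 - 10) × (11.9 - 13)/(4 - 13) = 0.063216
L_1(11.9) = (11.9 - 4)/(7 - 4) × (11.9 - 10)/(7 - 10) × (11.9 - 13)/(7 - 13) = -0.305759
L_2(11.9) = (11.9 - 4)/(10 - 4) × (11.9 - 7)/(10 - 7) × (11.9 - 13)/(10 - 13) = 0.788537
L_3(11.9) = (11.9 - 4)/(13 - 4) × (11.9 - 7)/(13 - 7) × (11.9 - 10)/(13 - 10) = 0.454006

P(11.9) = 6×L_0(11.9) + 1×L_1(11.9) + (-2)×L_2(11.9) + 11×L_3(11.9)
P(11.9) = 3.490531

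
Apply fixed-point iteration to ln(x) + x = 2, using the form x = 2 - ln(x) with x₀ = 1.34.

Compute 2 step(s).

Equation: ln(x) + x = 2
Fixed-point form: x = 2 - ln(x)
x₀ = 1.34

x_1 = g(1.340000) = 1.707330
x_2 = g(1.707330) = 1.465069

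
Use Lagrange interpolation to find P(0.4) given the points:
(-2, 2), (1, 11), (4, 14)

Lagrange interpolation formula:
P(x) = Σ yᵢ × Lᵢ(x)
where Lᵢ(x) = Π_{j≠i} (x - xⱼ)/(xᵢ - xⱼ)

L_0(0.4) = (0.4 - 1)/(-2 - 1) × (0.4 - 4)/(-2 - 4) = 0.120000
L_1(0.4) = (0.4 - (-2))/(1 - (-2)) × (0.4 - 4)/(1 - 4) = 0.960000
L_2(0.4) = (0.4 - (-2))/(4 - (-2)) × (0.4 - 1)/(4 - 1) = -0.080000

P(0.4) = 2×L_0(0.4) + 11×L_1(0.4) + 14×L_2(0.4)
P(0.4) = 9.680000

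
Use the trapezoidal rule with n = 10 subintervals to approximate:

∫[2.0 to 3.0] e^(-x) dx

f(x) = e^(-x)
a = 2.0, b = 3.0, n = 10
h = (b - a)/n = 0.100000

Trapezoidal rule: (h/2)[f(x₀) + 2f(x₁) + 2f(x₂) + ... + f(xₙ)]

x_0 = 2.0000, f(x_0) = 0.135335, coefficient = 1
x_1 = 2.1000, f(x_1) = 0.122456, coefficient = 2
x_2 = 2.2000, f(x_2) = 0.110803, coefficient = 2
x_3 = 2.3000, f(x_3) = 0.100259, coefficient = 2
x_4 = 2.4000, f(x_4) = 0.090718, coefficient = 2
x_5 = 2.5000, f(x_5) = 0.082085, coefficient = 2
x_6 = 2.6000, f(x_6) = 0.074274, coefficient = 2
x_7 = 2.7000, f(x_7) = 0.067206, coefficient = 2
x_8 = 2.8000, f(x_8) = 0.060810, coefficient = 2
x_9 = 2.9000, f(x_9) = 0.055023, coefficient = 2
x_10 = 3.0000, f(x_10) = 0.049787, coefficient = 1

I ≈ (0.100000/2) × 1.712390 = 0.085619
Exact value: 0.085548
Error: 0.000071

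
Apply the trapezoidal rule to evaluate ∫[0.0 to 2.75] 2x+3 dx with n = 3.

f(x) = 2x+3
a = 0.0, b = 2.75, n = 3
h = (b - a)/n = 0.916667

Trapezoidal rule: (h/2)[f(x₀) + 2f(x₁) + 2f(x₂) + ... + f(xₙ)]

x_0 = 0.0000, f(x_0) = 3.000000, coefficient = 1
x_1 = 0.9167, f(x_1) = 4.833333, coefficient = 2
x_2 = 1.8333, f(x_2) = 6.666667, coefficient = 2
x_3 = 2.7500, f(x_3) = 8.500000, coefficient = 1

I ≈ (0.916667/2) × 34.500000 = 15.812500
Exact value: 15.812500
Error: 0.000000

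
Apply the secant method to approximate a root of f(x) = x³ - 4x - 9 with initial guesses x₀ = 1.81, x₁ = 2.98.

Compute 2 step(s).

f(x) = x³ - 4x - 9
x₀ = 1.81, x₁ = 2.98

Secant formula: x_{n+1} = x_n - f(x_n)(x_n - x_{n-1})/(f(x_n) - f(x_{n-1}))

Iteration 1:
  f(1.810000) = -10.310259
  f(2.980000) = 5.543592
  x_2 = 2.980000 - 5.543592×(2.980000 - 1.810000)/(5.543592 - (-10.310259))
       = 2.570888
Iteration 2:
  f(2.980000) = 5.543592
  f(2.570888) = -2.291359
  x_3 = 2.570888 - (-2.291359)×(2.570888 - 2.980000)/(-2.291359 - 5.543592)
       = 2.690534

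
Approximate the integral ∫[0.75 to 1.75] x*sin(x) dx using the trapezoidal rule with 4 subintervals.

f(x) = x*sin(x)
a = 0.75, b = 1.75, n = 4
h = (b - a)/n = 0.250000

Trapezoidal rule: (h/2)[f(x₀) + 2f(x₁) + 2f(x₂) + ... + f(xₙ)]

x_0 = 0.7500, f(x_0) = 0.511229, coefficient = 1
x_1 = 1.0000, f(x_1) = 0.841471, coefficient = 2
x_2 = 1.2500, f(x_2) = 1.186231, coefficient = 2
x_3 = 1.5000, f(x_3) = 1.496242, coefficient = 2
x_4 = 1.7500, f(x_4) = 1.721975, coefficient = 1

I ≈ (0.250000/2) × 9.281093 = 1.160137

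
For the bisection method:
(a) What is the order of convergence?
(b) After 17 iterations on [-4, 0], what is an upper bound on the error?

(a) Bisection has linear (order 1) convergence; the error is halved each step.

(b) Error bound = (b-a)/2^n = (0 - (-4))/2^{17}
    = 4/2^{17}

(a) 1 (linear); (b) error ≤ 3.05e-05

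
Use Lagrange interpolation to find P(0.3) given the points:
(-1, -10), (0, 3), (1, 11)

Lagrange interpolation formula:
P(x) = Σ yᵢ × Lᵢ(x)
where Lᵢ(x) = Π_{j≠i} (x - xⱼ)/(xᵢ - xⱼ)

L_0(0.3) = (0.3 - 0)/(-1 - 0) × (0.3 - 1)/(-1 - 1) = -0.105000
L_1(0.3) = (0.3 - (-1))/(0 - (-1)) × (0.3 - 1)/(0 - 1) = 0.910000
L_2(0.3) = (0.3 - (-1))/(1 - (-1)) × (0.3 - 0)/(1 - 0) = 0.195000

P(0.3) = (-10)×L_0(0.3) + 3×L_1(0.3) + 11×L_2(0.3)
P(0.3) = 5.925000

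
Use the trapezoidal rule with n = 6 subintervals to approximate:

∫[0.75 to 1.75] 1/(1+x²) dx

f(x) = 1/(1+x²)
a = 0.75, b = 1.75, n = 6
h = (b - a)/n = 0.166667

Trapezoidal rule: (h/2)[f(x₀) + 2f(x₁) + 2f(x₂) + ... + f(xₙ)]

x_0 = 0.7500, f(x_0) = 0.640000, coefficient = 1
x_1 = 0.9167, f(x_1) = 0.543396, coefficient = 2
x_2 = 1.0833, f(x_2) = 0.460064, coefficient = 2
x_3 = 1.2500, f(x_3) = 0.390244, coefficient = 2
x_4 = 1.4167, f(x_4) = 0.332564, coefficient = 2
x_5 = 1.5833, f(x_5) = 0.285149, coefficient = 2
x_6 = 1.7500, f(x_6) = 0.246154, coefficient = 1

I ≈ (0.166667/2) × 4.908986 = 0.409082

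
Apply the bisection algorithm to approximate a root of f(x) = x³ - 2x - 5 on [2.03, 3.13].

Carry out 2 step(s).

f(x) = x³ - 2x - 5
Initial interval: [2.03, 3.13]

Iteration 1:
  c_1 = (2.030000 + 3.130000)/2 = 2.580000
  f(c_1) = f(2.580000) = 7.013512
  f(a) × f(c) < 0, new interval: [2.030000, 2.580000]
Iteration 2:
  c_2 = (2.030000 + 2.580000)/2 = 2.305000
  f(c_2) = f(2.305000) = 2.636523
  f(a) × f(c) < 0, new interval: [2.030000, 2.305000]

After 2 iteration(s), the approximation is c_2 = 2.305000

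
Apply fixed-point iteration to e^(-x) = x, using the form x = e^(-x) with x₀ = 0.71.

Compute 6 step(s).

Equation: e^(-x) = x
Fixed-point form: x = e^(-x)
x₀ = 0.71

x_1 = g(0.710000) = 0.491644
x_2 = g(0.491644) = 0.611620
x_3 = g(0.611620) = 0.542471
x_4 = g(0.542471) = 0.581310
x_5 = g(0.581310) = 0.559165
x_6 = g(0.559165) = 0.571686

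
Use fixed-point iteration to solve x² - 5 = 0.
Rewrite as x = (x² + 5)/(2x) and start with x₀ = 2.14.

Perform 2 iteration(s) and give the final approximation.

Equation: x² - 5 = 0
Fixed-point form: x = (x² + 5)/(2x)
x₀ = 2.14

x_1 = g(2.140000) = 2.238224
x_2 = g(2.238224) = 2.236069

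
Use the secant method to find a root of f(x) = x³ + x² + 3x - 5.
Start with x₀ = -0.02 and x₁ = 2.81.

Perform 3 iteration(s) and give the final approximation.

f(x) = x³ + x² + 3x - 5
x₀ = -0.02, x₁ = 2.81

Secant formula: x_{n+1} = x_n - f(x_n)(x_n - x_{n-1})/(f(x_n) - f(x_{n-1}))

Iteration 1:
  f(-0.020000) = -5.059608
  f(2.810000) = 33.514141
  x_2 = 2.810000 - 33.514141×(2.810000 - (-0.020000))/(33.514141 - (-5.059608))
       = 0.351203
Iteration 2:
  f(2.810000) = 33.514141
  f(0.351203) = -3.779729
  x_3 = 0.351203 - (-3.779729)×(0.351203 - 2.810000)/(-3.779729 - 33.514141)
       = 0.600402
Iteration 3:
  f(0.351203) = -3.779729
  f(0.600402) = -2.621878
  x_4 = 0.600402 - (-2.621878)×(0.600402 - 0.351203)/(-2.621878 - (-3.779729))
       = 1.164696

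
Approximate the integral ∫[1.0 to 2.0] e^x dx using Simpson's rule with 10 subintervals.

f(x) = e^x
a = 1.0, b = 2.0, n = 10
h = (b - a)/n = 0.100000

Simpson's rule: (h/3)[f(x₀) + 4f(x₁) + 2f(x₂) + ... + f(xₙ)]

x_0 = 1.0000, f(x_0) = 2.718282, coefficient = 1
x_1 = 1.1000, f(x_1) = 3.004166, coefficient = 4
x_2 = 1.2000, f(x_2) = 3.320117, coefficient = 2
x_3 = 1.3000, f(x_3) = 3.669297, coefficient = 4
x_4 = 1.4000, f(x_4) = 4.055200, coefficient = 2
x_5 = 1.5000, f(x_5) = 4.481689, coefficient = 4
x_6 = 1.6000, f(x_6) = 4.953032, coefficient = 2
x_7 = 1.7000, f(x_7) = 5.473947, coefficient = 4
x_8 = 1.8000, f(x_8) = 6.049647, coefficient = 2
x_9 = 1.9000, f(x_9) = 6.685894, coefficient = 4
x_10 = 2.0000, f(x_10) = 7.389056, coefficient = 1

I ≈ (0.100000/3) × 140.123306 = 4.670777
Exact value: 4.670774
Error: 0.000003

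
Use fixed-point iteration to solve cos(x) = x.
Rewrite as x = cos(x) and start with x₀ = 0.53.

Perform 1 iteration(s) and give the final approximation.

Equation: cos(x) = x
Fixed-point form: x = cos(x)
x₀ = 0.53

x_1 = g(0.530000) = 0.862807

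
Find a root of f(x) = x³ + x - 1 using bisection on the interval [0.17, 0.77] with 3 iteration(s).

f(x) = x³ + x - 1
Initial interval: [0.17, 0.77]

Iteration 1:
  c_1 = (0.170000 + 0.770000)/2 = 0.470000
  f(c_1) = f(0.470000) = -0.426177
  f(a) × f(c) ≥ 0, new interval: [0.470000, 0.770000]
Iteration 2:
  c_2 = (0.470000 + 0.770000)/2 = 0.620000
  f(c_2) = f(0.620000) = -0.141672
  f(a) × f(c) ≥ 0, new interval: [0.620000, 0.770000]
Iteration 3:
  c_3 = (0.620000 + 0.770000)/2 = 0.695000
  f(c_3) = f(0.695000) = 0.030702
  f(a) × f(c) < 0, new interval: [0.620000, 0.695000]

After 3 iteration(s), the approximation is c_3 = 0.695000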